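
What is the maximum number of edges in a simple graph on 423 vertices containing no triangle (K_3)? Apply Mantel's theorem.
ex(423, K_3) = ⌊423^2/4⌋ = 44732

Mantel (1907): a triangle-free graph on n vertices has at most ⌊n^2/4⌋ edges, with equality for the complete bipartite graph K_{⌊n/2⌋, ⌈n/2⌉}. For n = 423: ⌊423^2/4⌋ = ⌊178929/4⌋ = 44732. The extremal graph is K_{211, 212}, which has 211·212 = 44732 edges.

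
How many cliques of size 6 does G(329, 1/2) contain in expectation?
E[# K_6] = C(329, 6) · (1/2)^C(6, 2) = 1682406622260 / 2^15 = 420601655565/8192 ≈ 51342975.532837

For each 6-subset S of vertices (there are C(329, 6) = 1682406622260 such S), let X_S = 1 if S induces a K_6 (all C(6, 2) = 15 edges present). Then P(X_S = 1) = (1/2)^15 = 1/32768. By linearity of expectation, E[# K_6] = C(329, 6) · (1/2)^15 = 1682406622260 / 32768 = 420601655565/8192 ≈ 51342975.532837.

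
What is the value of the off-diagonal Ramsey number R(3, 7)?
R(3, 7) = 23

Lower bound: an explicit 2-colouring of K_{22} (typically a Paley-type or other structured construction) avoids a red K_3 and a blue K_7, showing R(3, 7) > 22.
Upper bound: the simple Erdős–Szekeres recurrence only gives R(3, 7) ≤ 25; the tight bound R(3, 7) ≤ 23 requires a sharper case analysis (or computer search) of 2-colourings of K_{23}.
Hence R(3, 7) = 23.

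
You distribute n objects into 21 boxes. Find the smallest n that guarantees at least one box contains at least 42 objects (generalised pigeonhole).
n = (42 − 1)·21 + 1 = 862

By the generalised pigeonhole principle, to guarantee some box contains ≥ r objects we need more than (r − 1) · k objects total. Threshold: n = (r − 1) · k + 1. With r = 42 and k = 21: n = 41 · 21 + 1 = 861 + 1 = 862. For n = 861 = 41 · 21, we can put exactly 41 objects in every box, avoiding 42 in any single one — so 862 is tight.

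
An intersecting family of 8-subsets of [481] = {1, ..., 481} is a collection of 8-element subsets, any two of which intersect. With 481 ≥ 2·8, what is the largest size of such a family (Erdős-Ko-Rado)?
max |F| = C(480, 7) = 1114734375943200

Erdős-Ko-Rado (1961): when n ≥ 2k, max |F| = C(n−1, k−1). The bound is attained by the star {A : i ∈ A} for any fixed i ∈ [n]. Here C(481−1, 8−1) = C(480, 7) = 1114734375943200.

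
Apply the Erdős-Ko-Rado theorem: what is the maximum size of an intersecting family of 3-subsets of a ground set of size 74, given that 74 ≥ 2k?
max |F| = C(73, 2) = 2628

Erdős-Ko-Rado (1961): when n ≥ 2k, max |F| = C(n−1, k−1). The bound is attained by the star {A : i ∈ A} for any fixed i ∈ [n]. Here C(74−1, 3−1) = C(73, 2) = 2628.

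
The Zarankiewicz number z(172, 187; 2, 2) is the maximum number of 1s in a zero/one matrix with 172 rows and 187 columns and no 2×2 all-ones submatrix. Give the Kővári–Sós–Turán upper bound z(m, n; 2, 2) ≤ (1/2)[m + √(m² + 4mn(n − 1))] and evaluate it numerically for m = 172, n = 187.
z(172, 187; 2, 2) ≤ (1/2)[172 + √(172² + 4·172·187·186)] = (1/2)[172 + √23959600] = 2533.4272

Kővári–Sós–Turán: let r_1, ..., r_172 be the row sums and z = Σ r_i the total number of 1s. Each pair of columns can share at most one row with both entries 1 (else a 2×2 all-ones block appears), so Σ_i C(r_i, 2) ≤ C(187, 2) = 17391. By convexity Σ_i C(r_i, 2) ≥ 172·C(z/172, 2) = z(z − 172)/(2·172), giving z² − 172z − 172·187·186 ≤ 0 and hence z ≤ (1/2)[172 + √(29584 + 4·5982504)] = (1/2)[172 + √23959600] ≈ (1/2)(172 + 4894.8544) = 2533.4272.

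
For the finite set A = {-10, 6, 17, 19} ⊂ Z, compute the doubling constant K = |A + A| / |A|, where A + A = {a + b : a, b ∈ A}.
K = |A + A| / |A| = 10/4 = 5/2

Enumerate A + A = {a + b : a, b ∈ A}. With |A| = 4, there are |A|^2 = 16 ordered sum pairs; collecting distinct values, A + A = {-20, -4, 7, 9, 12, 23, 25, 34, 36, 38}, so |A + A| = 10. Thus K = 10/4 = 5/2. For comparison, the minimum possible |A + A| over all 4-element sets is 2·4 − 1 = 7 (so min K = 7/4), attained only by arithmetic progressions.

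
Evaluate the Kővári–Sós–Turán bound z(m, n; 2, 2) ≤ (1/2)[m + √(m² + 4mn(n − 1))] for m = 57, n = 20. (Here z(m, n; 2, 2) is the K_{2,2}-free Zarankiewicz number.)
z(57, 20; 2, 2) ≤ (1/2)[57 + √(57² + 4·57·20·19)] = (1/2)[57 + √89889] = 178.4075

Kővári–Sós–Turán: let r_1, ..., r_57 be the row sums and z = Σ r_i the total number of 1s. Each pair of columns can share at most one row with both entries 1 (else a 2×2 all-ones block appears), so Σ_i C(r_i, 2) ≤ C(20, 2) = 190. By convexity Σ_i C(r_i, 2) ≥ 57·C(z/57, 2) = z(z − 57)/(2·57), giving z² − 57z − 57·20·19 ≤ 0 and hence z ≤ (1/2)[57 + √(3249 + 4·21660)] = (1/2)[57 + √89889] ≈ (1/2)(57 + 299.8149) = 178.4075.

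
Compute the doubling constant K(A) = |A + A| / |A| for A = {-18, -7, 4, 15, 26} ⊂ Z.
K = |A + A| / |A| = 9/5

Enumerate A + A = {a + b : a, b ∈ A}. With |A| = 5, there are |A|^2 = 25 ordered sum pairs; collecting distinct values, A + A = {-36, -25, -14, -3, 8, 19, 30, 41, 52}, so |A + A| = 9. Thus K = 9/5. Here |A + A| = 2|A| − 1 = 9, the minimum possible — so K = 9/5 is minimal, which holds iff A is an arithmetic progression.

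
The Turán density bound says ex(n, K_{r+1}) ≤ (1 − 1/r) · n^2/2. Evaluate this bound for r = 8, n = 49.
Turán density bound = (7/8) · 49^2/2 = 16807/16 ≈ 1050.4375

Turán's theorem: ex(n, K_{r+1}) is achieved by the complete r-partite Turán graph T(n, r) with parts as balanced as possible, and is at most (1 − 1/r) · n^2/2. For r = 8, n = 49: the density bound is (7/8) · 2401/2 = 16807/16 ≈ 1050.4375. The integer-valued extremum is e(T(49, 8)) = 1050, which is strictly less than the density bound 16807/16 since 8 ∤ 49 (the parts of T(49, 8) cannot all be equal).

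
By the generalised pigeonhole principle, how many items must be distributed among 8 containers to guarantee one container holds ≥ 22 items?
n = (22 − 1)·8 + 1 = 169

By the generalised pigeonhole principle, to guarantee some box contains ≥ r objects we need more than (r − 1) · k objects total. Threshold: n = (r − 1) · k + 1. With r = 22 and k = 8: n = 21 · 8 + 1 = 168 + 1 = 169. For n = 168 = 21 · 8, we can put exactly 21 objects in every box, avoiding 22 in any single one — so 169 is tight.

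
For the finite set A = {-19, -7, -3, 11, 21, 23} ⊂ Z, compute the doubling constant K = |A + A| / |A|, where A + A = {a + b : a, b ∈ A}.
K = |A + A| / |A| = 20/6 = 10/3

Enumerate A + A = {a + b : a, b ∈ A}. With |A| = 6, there are |A|^2 = 36 ordered sum pairs; collecting distinct values, A + A = {-38, -26, -22, -14, -10, -8, -6, 2, 4, 8, 14, 16, 18, 20, 22, 32, 34, 42, 44, 46}, so |A + A| = 20. Thus K = 20/6 = 10/3. For comparison, the minimum possible |A + A| over all 6-element sets is 2·6 − 1 = 11 (so min K = 11/6), attained only by arithmetic progressions.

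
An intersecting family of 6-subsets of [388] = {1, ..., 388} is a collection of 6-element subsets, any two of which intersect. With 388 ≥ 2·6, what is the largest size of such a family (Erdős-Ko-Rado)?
max |F| = C(387, 5) = 70486792992

Erdős-Ko-Rado (1961): when n ≥ 2k, max |F| = C(n−1, k−1). The bound is attained by the star {A : i ∈ A} for any fixed i ∈ [n]. Here C(388−1, 6−1) = C(387, 5) = 70486792992.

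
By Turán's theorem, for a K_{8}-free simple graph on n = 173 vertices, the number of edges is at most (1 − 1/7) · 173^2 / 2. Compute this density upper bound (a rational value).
Turán density bound = (6/7) · 173^2/2 = 89787/7 ≈ 12826.7143

Turán's theorem: ex(n, K_{r+1}) is achieved by the complete r-partite Turán graph T(n, r) with parts as balanced as possible, and is at most (1 − 1/r) · n^2/2. For r = 7, n = 173: the density bound is (6/7) · 29929/2 = 89787/7 ≈ 12826.7143. The integer-valued extremum is e(T(173, 7)) = 12826, which is strictly less than the density bound 89787/7 since 7 ∤ 173 (the parts of T(173, 7) cannot all be equal).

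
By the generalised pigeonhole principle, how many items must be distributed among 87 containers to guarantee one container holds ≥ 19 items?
n = (19 − 1)·87 + 1 = 1567

By the generalised pigeonhole principle, to guarantee some box contains ≥ r objects we need more than (r − 1) · k objects total. Threshold: n = (r − 1) · k + 1. With r = 19 and k = 87: n = 18 · 87 + 1 = 1566 + 1 = 1567. For n = 1566 = 18 · 87, we can put exactly 18 objects in every box, avoiding 19 in any single one — so 1567 is tight.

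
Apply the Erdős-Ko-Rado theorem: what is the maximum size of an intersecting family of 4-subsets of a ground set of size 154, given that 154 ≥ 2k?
max |F| = C(153, 3) = 585276

The Erdős-Ko-Rado theorem states: for n ≥ 2k, an intersecting family of k-subsets of an n-element set has size at most C(n − 1, k − 1), with equality for 'star' families {A ⊆ [n] : |A| = k, i ∈ A} (fix an element i). For n = 154, k = 4: C(153, 3) = 585276.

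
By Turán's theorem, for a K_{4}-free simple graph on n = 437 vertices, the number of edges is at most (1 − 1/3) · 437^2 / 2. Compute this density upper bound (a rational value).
Turán density bound = (2/3) · 437^2/2 = 190969/3 ≈ 63656.3333

Turán's theorem: ex(n, K_{r+1}) is achieved by the complete r-partite Turán graph T(n, r) with parts as balanced as possible, and is at most (1 − 1/r) · n^2/2. For r = 3, n = 437: the density bound is (2/3) · 190969/2 = 190969/3 ≈ 63656.3333. The integer-valued extremum is e(T(437, 3)) = 63656, which is strictly less than the density bound 190969/3 since 3 ∤ 437 (the parts of T(437, 3) cannot all be equal).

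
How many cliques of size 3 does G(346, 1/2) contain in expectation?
E[# K_3] = C(346, 3) · (1/2)^C(3, 2) = 6843880 / 2^3 = 855485

For each 3-subset S of vertices (there are C(346, 3) = 6843880 such S), let X_S = 1 if S induces a K_3 (all C(3, 2) = 3 edges present). Then P(X_S = 1) = (1/2)^3 = 1/8. By linearity of expectation, E[# K_3] = C(346, 3) · (1/2)^3 = 6843880 / 8 = 855485.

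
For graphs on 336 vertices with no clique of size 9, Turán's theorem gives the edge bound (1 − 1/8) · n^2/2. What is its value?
Turán density bound = (7/8) · 336^2/2 = 49392

Turán's theorem: ex(n, K_{r+1}) is achieved by the complete r-partite Turán graph T(n, r) with parts as balanced as possible, and is at most (1 − 1/r) · n^2/2. For r = 8, n = 336: the density bound is (7/8) · 112896/2 = 49392. Since 8 ∣ 336, the Turán graph T(336, 8) has parts of equal size 42, and its edge count e(T(336, 8)) = 49392 attains the density bound exactly.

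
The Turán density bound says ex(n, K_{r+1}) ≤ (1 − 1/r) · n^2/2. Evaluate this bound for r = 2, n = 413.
Turán density bound = (1/2) · 413^2/2 = 170569/4 ≈ 42642.25

Turán's theorem: ex(n, K_{r+1}) is achieved by the complete r-partite Turán graph T(n, r) with parts as balanced as possible, and is at most (1 − 1/r) · n^2/2. For r = 2, n = 413: the density bound is (1/2) · 170569/2 = 170569/4 ≈ 42642.25. The integer-valued extremum is e(T(413, 2)) = 42642, which is strictly less than the density bound 170569/4 since 2 ∤ 413 (the parts of T(413, 2) cannot all be equal).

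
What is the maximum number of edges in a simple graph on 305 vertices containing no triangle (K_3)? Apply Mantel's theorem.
ex(305, K_3) = ⌊305^2/4⌋ = 23256

Mantel (1907): a triangle-free graph on n vertices has at most ⌊n^2/4⌋ edges, with equality for the complete bipartite graph K_{⌊n/2⌋, ⌈n/2⌉}. For n = 305: ⌊305^2/4⌋ = ⌊93025/4⌋ = 23256. The extremal graph is K_{152, 153}, which has 152·153 = 23256 edges.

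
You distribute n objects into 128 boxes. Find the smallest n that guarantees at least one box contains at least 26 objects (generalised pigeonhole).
n = (26 − 1)·128 + 1 = 3201

By the generalised pigeonhole principle, to guarantee some box contains ≥ r objects we need more than (r − 1) · k objects total. Threshold: n = (r − 1) · k + 1. With r = 26 and k = 128: n = 25 · 128 + 1 = 3200 + 1 = 3201. For n = 3200 = 25 · 128, we can put exactly 25 objects in every box, avoiding 26 in any single one — so 3201 is tight.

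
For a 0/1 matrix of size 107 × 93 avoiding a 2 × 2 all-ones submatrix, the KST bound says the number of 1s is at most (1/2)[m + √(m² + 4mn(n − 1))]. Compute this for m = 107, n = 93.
z(107, 93; 2, 2) ≤ (1/2)[107 + √(107² + 4·107·93·92)] = (1/2)[107 + √3673417] = 1011.808

Kővári–Sós–Turán: let r_1, ..., r_107 be the row sums and z = Σ r_i the total number of 1s. Each pair of columns can share at most one row with both entries 1 (else a 2×2 all-ones block appears), so Σ_i C(r_i, 2) ≤ C(93, 2) = 4278. By convexity Σ_i C(r_i, 2) ≥ 107·C(z/107, 2) = z(z − 107)/(2·107), giving z² − 107z − 107·93·92 ≤ 0 and hence z ≤ (1/2)[107 + √(11449 + 4·915492)] = (1/2)[107 + √3673417] ≈ (1/2)(107 + 1916.616) = 1011.808.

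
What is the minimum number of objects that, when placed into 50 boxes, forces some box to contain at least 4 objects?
n = (4 − 1)·50 + 1 = 151

By the generalised pigeonhole principle, to guarantee some box contains ≥ r objects we need more than (r − 1) · k objects total. Threshold: n = (r − 1) · k + 1. With r = 4 and k = 50: n = 3 · 50 + 1 = 150 + 1 = 151. For n = 150 = 3 · 50, we can put exactly 3 objects in every box, avoiding 4 in any single one — so 151 is tight.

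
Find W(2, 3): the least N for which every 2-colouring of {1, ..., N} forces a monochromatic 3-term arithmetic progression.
W(2, 3) = 9

Lower bound: the 2-colouring RRBBRRBB of {1, ..., 8} (R at positions {1, 2, 5, 6}, B at {3, 4, 7, 8}) contains no monochromatic 3-term AP, so W(2, 3) > 8. Upper bound: a case analysis on any 2-colouring of {1, ..., 9} forces such an AP. Hence W(2, 3) = 9.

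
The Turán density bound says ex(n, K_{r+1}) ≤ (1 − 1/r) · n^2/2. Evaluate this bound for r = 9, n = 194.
Turán density bound = (8/9) · 194^2/2 = 150544/9 ≈ 16727.1111

Turán's theorem: ex(n, K_{r+1}) is achieved by the complete r-partite Turán graph T(n, r) with parts as balanced as possible, and is at most (1 − 1/r) · n^2/2. For r = 9, n = 194: the density bound is (8/9) · 37636/2 = 150544/9 ≈ 16727.1111. The integer-valued extremum is e(T(194, 9)) = 16726, which is strictly less than the density bound 150544/9 since 9 ∤ 194 (the parts of T(194, 9) cannot all be equal).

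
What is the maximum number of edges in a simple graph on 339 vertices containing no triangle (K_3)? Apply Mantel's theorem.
ex(339, K_3) = ⌊339^2/4⌋ = 28730

Mantel (1907): a triangle-free graph on n vertices has at most ⌊n^2/4⌋ edges, with equality for the complete bipartite graph K_{⌊n/2⌋, ⌈n/2⌉}. For n = 339: ⌊339^2/4⌋ = ⌊114921/4⌋ = 28730. The extremal graph is K_{169, 170}, which has 169·170 = 28730 edges.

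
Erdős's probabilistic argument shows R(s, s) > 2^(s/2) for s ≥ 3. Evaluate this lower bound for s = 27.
2^(27/2) = 11585.2375; so R(27, 27) > 11585.2375

Colour each edge of K_n uniformly at random with red/blue. The expected number of monochromatic K_27 is C(n, 27) · 2 · 2^(−C(27,2)). If C(n, 27) · 2^(1 − C(27,2)) < 1, then with positive probability no monochromatic K_27 exists, so R(27, 27) > n. The standard estimate C(n, 27) ≤ n^27/27! shows this inequality holds whenever n ≤ 2^(27/2) (since 27! · 2^(C(27,2) − 1) > 2^(27^2/2) ≥ n^27). Hence R(27, 27) > 2^(27/2) = 11585.2375.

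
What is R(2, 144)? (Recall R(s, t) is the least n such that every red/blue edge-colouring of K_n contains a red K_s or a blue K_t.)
R(2, 144) = 144

R(2, k) = k for all k ≥ 2: in a 2-colouring of K_k, either some edge is red (a red K_2) or all edges are blue (a blue K_k). And K_{143} coloured all-blue has no blue K_144, so R(2, 144) > 143. Hence R(2, 144) = 144.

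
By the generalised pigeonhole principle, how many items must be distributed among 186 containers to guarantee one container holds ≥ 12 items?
n = (12 − 1)·186 + 1 = 2047

By the generalised pigeonhole principle, to guarantee some box contains ≥ r objects we need more than (r − 1) · k objects total. Threshold: n = (r − 1) · k + 1. With r = 12 and k = 186: n = 11 · 186 + 1 = 2046 + 1 = 2047. For n = 2046 = 11 · 186, we can put exactly 11 objects in every box, avoiding 12 in any single one — so 2047 is tight.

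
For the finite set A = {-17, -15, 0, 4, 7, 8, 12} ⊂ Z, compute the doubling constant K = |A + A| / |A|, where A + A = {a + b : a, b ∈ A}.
K = |A + A| / |A| = 25/7

Enumerate A + A = {a + b : a, b ∈ A}. With |A| = 7, there are |A|^2 = 49 ordered sum pairs; collecting distinct values, A + A = {-34, -32, -30, -17, -15, -13, -11, -10, -9, -8, -7, -5, -3, 0, 4, 7, 8, 11, 12, 14, 15, 16, 19, 20, 24}, so |A + A| = 25. Thus K = 25/7. For comparison, the minimum possible |A + A| over all 7-element sets is 2·7 − 1 = 13 (so min K = 13/7), attained only by arithmetic progressions.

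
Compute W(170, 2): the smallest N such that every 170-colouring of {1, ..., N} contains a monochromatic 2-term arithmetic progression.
W(170, 2) = 170 + 1 = 171

A 2-term AP is any pair of integers, so a monochromatic 2-AP exists iff some colour is used at least twice. With 170 colours, the colouring i ↦ i on {1, ..., 170} uses each colour once, avoiding any monochromatic pair, so W(170, 2) > 170. For {1, ..., 171}, pigeonhole forces two integers of the same colour, which form a monochromatic 2-AP. Hence W(170, 2) = 171.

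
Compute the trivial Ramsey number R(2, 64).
R(2, 64) = 64

R(2, k) = k for all k ≥ 2: in a 2-colouring of K_k, either some edge is red (a red K_2) or all edges are blue (a blue K_k). And K_{63} coloured all-blue has no blue K_64, so R(2, 64) > 63. Hence R(2, 64) = 64.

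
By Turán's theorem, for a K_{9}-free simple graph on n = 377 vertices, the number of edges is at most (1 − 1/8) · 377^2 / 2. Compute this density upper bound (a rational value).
Turán density bound = (7/8) · 377^2/2 = 994903/16 ≈ 62181.4375

Turán's theorem: ex(n, K_{r+1}) is achieved by the complete r-partite Turán graph T(n, r) with parts as balanced as possible, and is at most (1 − 1/r) · n^2/2. For r = 8, n = 377: the density bound is (7/8) · 142129/2 = 994903/16 ≈ 62181.4375. The integer-valued extremum is e(T(377, 8)) = 62181, which is strictly less than the density bound 994903/16 since 8 ∤ 377 (the parts of T(377, 8) cannot all be equal).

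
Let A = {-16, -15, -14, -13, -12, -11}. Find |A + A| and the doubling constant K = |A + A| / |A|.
K = |A + A| / |A| = 11/6

Enumerate A + A = {a + b : a, b ∈ A}. With |A| = 6, there are |A|^2 = 36 ordered sum pairs; collecting distinct values, A + A = {-32, -31, -30, -29, -28, -27, -26, -25, -24, -23, -22}, so |A + A| = 11. Thus K = 11/6. Here |A + A| = 2|A| − 1 = 11, the minimum possible — so K = 11/6 is minimal, which holds iff A is an arithmetic progression.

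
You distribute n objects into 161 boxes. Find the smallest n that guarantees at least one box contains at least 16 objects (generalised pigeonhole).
n = (16 − 1)·161 + 1 = 2416

By the generalised pigeonhole principle, to guarantee some box contains ≥ r objects we need more than (r − 1) · k objects total. Threshold: n = (r − 1) · k + 1. With r = 16 and k = 161: n = 15 · 161 + 1 = 2415 + 1 = 2416. For n = 2415 = 15 · 161, we can put exactly 15 objects in every box, avoiding 16 in any single one — so 2416 is tight.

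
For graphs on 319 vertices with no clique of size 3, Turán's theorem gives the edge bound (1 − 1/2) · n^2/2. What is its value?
Turán density bound = (1/2) · 319^2/2 = 101761/4 ≈ 25440.25

Turán's theorem: ex(n, K_{r+1}) is achieved by the complete r-partite Turán graph T(n, r) with parts as balanced as possible, and is at most (1 − 1/r) · n^2/2. For r = 2, n = 319: the density bound is (1/2) · 101761/2 = 101761/4 ≈ 25440.25. The integer-valued extremum is e(T(319, 2)) = 25440, which is strictly less than the density bound 101761/4 since 2 ∤ 319 (the parts of T(319, 2) cannot all be equal).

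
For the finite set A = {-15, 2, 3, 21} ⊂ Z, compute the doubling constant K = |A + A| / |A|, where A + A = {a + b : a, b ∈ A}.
K = |A + A| / |A| = 9/4

Enumerate A + A = {a + b : a, b ∈ A}. With |A| = 4, there are |A|^2 = 16 ordered sum pairs; collecting distinct values, A + A = {-30, -13, -12, 4, 5, 6, 23, 24, 42}, so |A + A| = 9. Thus K = 9/4. For comparison, the minimum possible |A + A| over all 4-element sets is 2·4 − 1 = 7 (so min K = 7/4), attained only by arithmetic progressions.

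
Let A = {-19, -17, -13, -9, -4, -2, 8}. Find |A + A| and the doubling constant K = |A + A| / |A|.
K = |A + A| / |A| = 25/7

Enumerate A + A = {a + b : a, b ∈ A}. With |A| = 7, there are |A|^2 = 49 ordered sum pairs; collecting distinct values, A + A = {-38, -36, -34, -32, -30, -28, -26, -23, -22, -21, -19, -18, -17, -15, -13, -11, -9, -8, -6, -5, -4, -1, 4, 6, 16}, so |A + A| = 25. Thus K = 25/7. For comparison, the minimum possible |A + A| over all 7-element sets is 2·7 − 1 = 13 (so min K = 13/7), attained only by arithmetic progressions.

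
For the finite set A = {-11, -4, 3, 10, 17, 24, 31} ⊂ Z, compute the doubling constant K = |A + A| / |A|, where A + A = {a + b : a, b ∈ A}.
K = |A + A| / |A| = 13/7

Enumerate A + A = {a + b : a, b ∈ A}. With |A| = 7, there are |A|^2 = 49 ordered sum pairs; collecting distinct values, A + A = {-22, -15, -8, -1, 6, 13, 20, 27, 34, 41, 48, 55, 62}, so |A + A| = 13. Thus K = 13/7. Here |A + A| = 2|A| − 1 = 13, the minimum possible — so K = 13/7 is minimal, which holds iff A is an arithmetic progression.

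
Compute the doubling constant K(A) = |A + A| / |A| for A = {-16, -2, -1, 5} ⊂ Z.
K = |A + A| / |A| = 10/4 = 5/2

Enumerate A + A = {a + b : a, b ∈ A}. With |A| = 4, there are |A|^2 = 16 ordered sum pairs; collecting distinct values, A + A = {-32, -18, -17, -11, -4, -3, -2, 3, 4, 10}, so |A + A| = 10. Thus K = 10/4 = 5/2. For comparison, the minimum possible |A + A| over all 4-element sets is 2·4 − 1 = 7 (so min K = 7/4), attained only by arithmetic progressions.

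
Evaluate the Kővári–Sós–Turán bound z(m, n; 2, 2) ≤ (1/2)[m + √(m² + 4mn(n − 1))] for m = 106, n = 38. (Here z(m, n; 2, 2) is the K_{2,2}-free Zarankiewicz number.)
z(106, 38; 2, 2) ≤ (1/2)[106 + √(106² + 4·106·38·37)] = (1/2)[106 + √607380] = 442.6729

Kővári–Sós–Turán: let r_1, ..., r_106 be the row sums and z = Σ r_i the total number of 1s. Each pair of columns can share at most one row with both entries 1 (else a 2×2 all-ones block appears), so Σ_i C(r_i, 2) ≤ C(38, 2) = 703. By convexity Σ_i C(r_i, 2) ≥ 106·C(z/106, 2) = z(z − 106)/(2·106), giving z² − 106z − 106·38·37 ≤ 0 and hence z ≤ (1/2)[106 + √(11236 + 4·149036)] = (1/2)[106 + √607380] ≈ (1/2)(106 + 779.3459) = 442.6729.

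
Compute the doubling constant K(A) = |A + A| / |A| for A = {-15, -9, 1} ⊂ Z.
K = |A + A| / |A| = 6/3 = 2

Enumerate A + A = {a + b : a, b ∈ A}. With |A| = 3, there are |A|^2 = 9 ordered sum pairs; collecting distinct values, A + A = {-30, -24, -18, -14, -8, 2}, so |A + A| = 6. Thus K = 6/3 = 2. For comparison, the minimum possible |A + A| over all 3-element sets is 2·3 − 1 = 5 (so min K = 5/3), attained only by arithmetic progressions.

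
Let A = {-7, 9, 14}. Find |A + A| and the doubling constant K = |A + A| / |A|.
K = |A + A| / |A| = 6/3 = 2

Enumerate A + A = {a + b : a, b ∈ A}. With |A| = 3, there are |A|^2 = 9 ordered sum pairs; collecting distinct values, A + A = {-14, 2, 7, 18, 23, 28}, so |A + A| = 6. Thus K = 6/3 = 2. For comparison, the minimum possible |A + A| over all 3-element sets is 2·3 − 1 = 5 (so min K = 5/3), attained only by arithmetic progressions.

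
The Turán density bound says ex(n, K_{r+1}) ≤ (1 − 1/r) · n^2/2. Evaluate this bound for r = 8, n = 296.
Turán density bound = (7/8) · 296^2/2 = 38332

Turán's theorem: ex(n, K_{r+1}) is achieved by the complete r-partite Turán graph T(n, r) with parts as balanced as possible, and is at most (1 − 1/r) · n^2/2. For r = 8, n = 296: the density bound is (7/8) · 87616/2 = 38332. Since 8 ∣ 296, the Turán graph T(296, 8) has parts of equal size 37, and its edge count e(T(296, 8)) = 38332 attains the density bound exactly.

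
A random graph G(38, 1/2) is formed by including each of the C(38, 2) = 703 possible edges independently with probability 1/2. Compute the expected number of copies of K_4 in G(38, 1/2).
E[# K_4] = C(38, 4) · (1/2)^C(4, 2) = 73815 / 2^6 = 1153.359375

For each 4-subset S of vertices (there are C(38, 4) = 73815 such S), let X_S = 1 if S induces a K_4 (all C(4, 2) = 6 edges present). Then P(X_S = 1) = (1/2)^6 = 1/64. By linearity of expectation, E[# K_4] = C(38, 4) · (1/2)^6 = 73815 / 64 = 1153.359375.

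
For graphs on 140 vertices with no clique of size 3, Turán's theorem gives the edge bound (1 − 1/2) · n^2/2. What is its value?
Turán density bound = (1/2) · 140^2/2 = 4900

Turán's theorem: ex(n, K_{r+1}) is achieved by the complete r-partite Turán graph T(n, r) with parts as balanced as possible, and is at most (1 − 1/r) · n^2/2. For r = 2, n = 140: the density bound is (1/2) · 19600/2 = 4900. Since 2 ∣ 140, the Turán graph T(140, 2) has parts of equal size 70, and its edge count e(T(140, 2)) = 4900 attains the density bound exactly.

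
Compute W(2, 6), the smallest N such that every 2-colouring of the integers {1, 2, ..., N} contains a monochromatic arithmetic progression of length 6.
W(2, 6) = 1132

W(2, 6) = 1132. The lower bound W(2, 6) > 1131 comes from an explicit good 2-colouring of [1, 1131]; the upper bound W(2, 6) ≤ 1132 was verified by exhaustive search over 2-colourings of [1, 1132].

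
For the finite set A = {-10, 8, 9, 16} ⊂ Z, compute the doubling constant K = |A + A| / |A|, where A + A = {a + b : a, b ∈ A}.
K = |A + A| / |A| = 10/4 = 5/2

Enumerate A + A = {a + b : a, b ∈ A}. With |A| = 4, there are |A|^2 = 16 ordered sum pairs; collecting distinct values, A + A = {-20, -2, -1, 6, 16, 17, 18, 24, 25, 32}, so |A + A| = 10. Thus K = 10/4 = 5/2. For comparison, the minimum possible |A + A| over all 4-element sets is 2·4 − 1 = 7 (so min K = 7/4), attained only by arithmetic progressions.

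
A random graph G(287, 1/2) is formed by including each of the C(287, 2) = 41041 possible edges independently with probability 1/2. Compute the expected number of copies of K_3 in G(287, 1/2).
E[# K_3] = C(287, 3) · (1/2)^C(3, 2) = 3898895 / 2^3 = 487361.875

For each 3-subset S of vertices (there are C(287, 3) = 3898895 such S), let X_S = 1 if S induces a K_3 (all C(3, 2) = 3 edges present). Then P(X_S = 1) = (1/2)^3 = 1/8. By linearity of expectation, E[# K_3] = C(287, 3) · (1/2)^3 = 3898895 / 8 = 487361.875.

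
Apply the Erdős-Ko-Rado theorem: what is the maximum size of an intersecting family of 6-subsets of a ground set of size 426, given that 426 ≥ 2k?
max |F| = C(425, 5) = 112851790710

Erdős-Ko-Rado (1961): when n ≥ 2k, max |F| = C(n−1, k−1). The bound is attained by the star {A : i ∈ A} for any fixed i ∈ [n]. Here C(426−1, 6−1) = C(425, 5) = 112851790710.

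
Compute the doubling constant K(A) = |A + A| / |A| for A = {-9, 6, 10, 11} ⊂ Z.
K = |A + A| / |A| = 10/4 = 5/2

Enumerate A + A = {a + b : a, b ∈ A}. With |A| = 4, there are |A|^2 = 16 ordered sum pairs; collecting distinct values, A + A = {-18, -3, 1, 2, 12, 16, 17, 20, 21, 22}, so |A + A| = 10. Thus K = 10/4 = 5/2. For comparison, the minimum possible |A + A| over all 4-element sets is 2·4 − 1 = 7 (so min K = 7/4), attained only by arithmetic progressions.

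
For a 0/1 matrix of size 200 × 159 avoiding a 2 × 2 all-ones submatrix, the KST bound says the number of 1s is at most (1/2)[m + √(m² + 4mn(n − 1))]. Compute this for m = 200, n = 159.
z(200, 159; 2, 2) ≤ (1/2)[200 + √(200² + 4·200·159·158)] = (1/2)[200 + √20137600] = 2343.7469

Kővári–Sós–Turán: let r_1, ..., r_200 be the row sums and z = Σ r_i the total number of 1s. Each pair of columns can share at most one row with both entries 1 (else a 2×2 all-ones block appears), so Σ_i C(r_i, 2) ≤ C(159, 2) = 12561. By convexity Σ_i C(r_i, 2) ≥ 200·C(z/200, 2) = z(z − 200)/(2·200), giving z² − 200z − 200·159·158 ≤ 0 and hence z ≤ (1/2)[200 + √(40000 + 4·5024400)] = (1/2)[200 + √20137600] ≈ (1/2)(200 + 4487.4937) = 2343.7469.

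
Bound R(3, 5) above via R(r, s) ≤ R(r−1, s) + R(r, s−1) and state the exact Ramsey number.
R(3, 5) ≤ R(2, 5) + R(3, 4) = 5 + 9 = 14; exact value R(3, 5) = 14.

The Erdős–Szekeres recurrence R(r, s) ≤ R(r−1, s) + R(r, s−1) applied to (r, s) = (3, 5) gives
  R(3, 5) ≤ R(2, 5) + R(3, 4) = 5 + 9 = 14.
(Recall R(2, k) = k and R is symmetric.) Here the recurrence bound is tight: a matching lower-bound construction on K_{13} shows R(3, 5) > 13, so R(3, 5) = 14 exactly.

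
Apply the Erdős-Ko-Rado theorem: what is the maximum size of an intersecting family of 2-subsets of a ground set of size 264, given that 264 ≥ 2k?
max |F| = C(263, 1) = 263

Erdős-Ko-Rado (1961): when n ≥ 2k, max |F| = C(n−1, k−1). The bound is attained by the star {A : i ∈ A} for any fixed i ∈ [n]. Here C(264−1, 2−1) = C(263, 1) = 263.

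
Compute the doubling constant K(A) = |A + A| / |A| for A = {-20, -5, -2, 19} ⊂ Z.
K = |A + A| / |A| = 10/4 = 5/2

Enumerate A + A = {a + b : a, b ∈ A}. With |A| = 4, there are |A|^2 = 16 ordered sum pairs; collecting distinct values, A + A = {-40, -25, -22, -10, -7, -4, -1, 14, 17, 38}, so |A + A| = 10. Thus K = 10/4 = 5/2. For comparison, the minimum possible |A + A| over all 4-element sets is 2·4 − 1 = 7 (so min K = 7/4), attained only by arithmetic progressions.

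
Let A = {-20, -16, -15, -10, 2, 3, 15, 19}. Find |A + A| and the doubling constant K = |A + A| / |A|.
K = |A + A| / |A| = 31/8

Enumerate A + A = {a + b : a, b ∈ A}. With |A| = 8, there are |A|^2 = 64 ordered sum pairs; collecting distinct values, A + A = {-40, -36, -35, -32, -31, -30, -26, -25, -20, -18, -17, -14, -13, -12, -8, -7, -5, -1, 0, 3, 4, 5, 6, 9, 17, 18, 21, 22, 30, 34, 38}, so |A + A| = 31. Thus K = 31/8. For comparison, the minimum possible |A + A| over all 8-element sets is 2·8 − 1 = 15 (so min K = 15/8), attained only by arithmetic progressions.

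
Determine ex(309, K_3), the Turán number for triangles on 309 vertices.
ex(309, K_3) = ⌊309^2/4⌋ = 23870

Mantel (1907): a triangle-free graph on n vertices has at most ⌊n^2/4⌋ edges, with equality for the complete bipartite graph K_{⌊n/2⌋, ⌈n/2⌉}. For n = 309: ⌊309^2/4⌋ = ⌊95481/4⌋ = 23870. The extremal graph is K_{154, 155}, which has 154·155 = 23870 edges.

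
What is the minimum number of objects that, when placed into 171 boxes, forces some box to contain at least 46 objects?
n = (46 − 1)·171 + 1 = 7696

By the generalised pigeonhole principle, to guarantee some box contains ≥ r objects we need more than (r − 1) · k objects total. Threshold: n = (r − 1) · k + 1. With r = 46 and k = 171: n = 45 · 171 + 1 = 7695 + 1 = 7696. For n = 7695 = 45 · 171, we can put exactly 45 objects in every box, avoiding 46 in any single one — so 7696 is tight.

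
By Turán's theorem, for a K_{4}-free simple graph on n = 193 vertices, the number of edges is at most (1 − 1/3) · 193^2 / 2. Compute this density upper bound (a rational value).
Turán density bound = (2/3) · 193^2/2 = 37249/3 ≈ 12416.3333

Turán's theorem: ex(n, K_{r+1}) is achieved by the complete r-partite Turán graph T(n, r) with parts as balanced as possible, and is at most (1 − 1/r) · n^2/2. For r = 3, n = 193: the density bound is (2/3) · 37249/2 = 37249/3 ≈ 12416.3333. The integer-valued extremum is e(T(193, 3)) = 12416, which is strictly less than the density bound 37249/3 since 3 ∤ 193 (the parts of T(193, 3) cannot all be equal).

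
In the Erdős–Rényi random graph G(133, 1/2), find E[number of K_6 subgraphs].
E[# K_6] = C(133, 6) · (1/2)^C(6, 2) = 6856577728 / 2^15 = 107134027/512 ≈ 209246.146484

For each 6-subset S of vertices (there are C(133, 6) = 6856577728 such S), let X_S = 1 if S induces a K_6 (all C(6, 2) = 15 edges present). Then P(X_S = 1) = (1/2)^15 = 1/32768. By linearity of expectation, E[# K_6] = C(133, 6) · (1/2)^15 = 6856577728 / 32768 = 107134027/512 ≈ 209246.146484.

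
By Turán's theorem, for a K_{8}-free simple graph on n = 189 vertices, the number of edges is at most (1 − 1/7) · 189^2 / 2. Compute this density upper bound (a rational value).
Turán density bound = (6/7) · 189^2/2 = 15309

Turán's theorem: ex(n, K_{r+1}) is achieved by the complete r-partite Turán graph T(n, r) with parts as balanced as possible, and is at most (1 − 1/r) · n^2/2. For r = 7, n = 189: the density bound is (6/7) · 35721/2 = 15309. Since 7 ∣ 189, the Turán graph T(189, 7) has parts of equal size 27, and its edge count e(T(189, 7)) = 15309 attains the density bound exactly.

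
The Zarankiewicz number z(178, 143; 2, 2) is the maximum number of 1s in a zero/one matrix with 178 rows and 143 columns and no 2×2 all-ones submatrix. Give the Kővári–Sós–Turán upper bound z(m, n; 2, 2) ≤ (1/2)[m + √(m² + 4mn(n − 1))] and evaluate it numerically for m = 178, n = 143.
z(178, 143; 2, 2) ≤ (1/2)[178 + √(178² + 4·178·143·142)] = (1/2)[178 + √14489556] = 1992.2575

Kővári–Sós–Turán: let r_1, ..., r_178 be the row sums and z = Σ r_i the total number of 1s. Each pair of columns can share at most one row with both entries 1 (else a 2×2 all-ones block appears), so Σ_i C(r_i, 2) ≤ C(143, 2) = 10153. By convexity Σ_i C(r_i, 2) ≥ 178·C(z/178, 2) = z(z − 178)/(2·178), giving z² − 178z − 178·143·142 ≤ 0 and hence z ≤ (1/2)[178 + √(31684 + 4·3614468)] = (1/2)[178 + √14489556] ≈ (1/2)(178 + 3806.5149) = 1992.2575.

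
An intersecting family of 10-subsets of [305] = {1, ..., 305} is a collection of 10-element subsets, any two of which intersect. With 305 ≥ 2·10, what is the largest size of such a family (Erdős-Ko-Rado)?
max |F| = C(304, 9) = 54222992899492560

The Erdős-Ko-Rado theorem states: for n ≥ 2k, an intersecting family of k-subsets of an n-element set has size at most C(n − 1, k − 1), with equality for 'star' families {A ⊆ [n] : |A| = k, i ∈ A} (fix an element i). For n = 305, k = 10: C(304, 9) = 54222992899492560.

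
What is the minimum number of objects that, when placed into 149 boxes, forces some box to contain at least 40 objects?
n = (40 − 1)·149 + 1 = 5812

By the generalised pigeonhole principle, to guarantee some box contains ≥ r objects we need more than (r − 1) · k objects total. Threshold: n = (r − 1) · k + 1. With r = 40 and k = 149: n = 39 · 149 + 1 = 5811 + 1 = 5812. For n = 5811 = 39 · 149, we can put exactly 39 objects in every box, avoiding 40 in any single one — so 5812 is tight.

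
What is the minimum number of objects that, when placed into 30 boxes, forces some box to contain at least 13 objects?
n = (13 − 1)·30 + 1 = 361

By the generalised pigeonhole principle, to guarantee some box contains ≥ r objects we need more than (r − 1) · k objects total. Threshold: n = (r − 1) · k + 1. With r = 13 and k = 30: n = 12 · 30 + 1 = 360 + 1 = 361. For n = 360 = 12 · 30, we can put exactly 12 objects in every box, avoiding 13 in any single one — so 361 is tight.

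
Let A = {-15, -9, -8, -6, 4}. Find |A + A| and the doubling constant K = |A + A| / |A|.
K = |A + A| / |A| = 15/5 = 3

Enumerate A + A = {a + b : a, b ∈ A}. With |A| = 5, there are |A|^2 = 25 ordered sum pairs; collecting distinct values, A + A = {-30, -24, -23, -21, -18, -17, -16, -15, -14, -12, -11, -5, -4, -2, 8}, so |A + A| = 15. Thus K = 15/5 = 3. For comparison, the minimum possible |A + A| over all 5-element sets is 2·5 − 1 = 9 (so min K = 9/5), attained only by arithmetic progressions.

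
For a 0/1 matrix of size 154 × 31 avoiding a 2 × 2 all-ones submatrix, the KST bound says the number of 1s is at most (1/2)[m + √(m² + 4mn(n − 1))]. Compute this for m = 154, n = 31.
z(154, 31; 2, 2) ≤ (1/2)[154 + √(154² + 4·154·31·30)] = (1/2)[154 + √596596] = 463.1981

Kővári–Sós–Turán: let r_1, ..., r_154 be the row sums and z = Σ r_i the total number of 1s. Each pair of columns can share at most one row with both entries 1 (else a 2×2 all-ones block appears), so Σ_i C(r_i, 2) ≤ C(31, 2) = 465. By convexity Σ_i C(r_i, 2) ≥ 154·C(z/154, 2) = z(z − 154)/(2·154), giving z² − 154z − 154·31·30 ≤ 0 and hence z ≤ (1/2)[154 + √(23716 + 4·143220)] = (1/2)[154 + √596596] ≈ (1/2)(154 + 772.3963) = 463.1981.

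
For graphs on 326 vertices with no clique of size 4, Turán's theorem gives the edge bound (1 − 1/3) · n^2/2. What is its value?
Turán density bound = (2/3) · 326^2/2 = 106276/3 ≈ 35425.3333

Turán's theorem: ex(n, K_{r+1}) is achieved by the complete r-partite Turán graph T(n, r) with parts as balanced as possible, and is at most (1 − 1/r) · n^2/2. For r = 3, n = 326: the density bound is (2/3) · 106276/2 = 106276/3 ≈ 35425.3333. The integer-valued extremum is e(T(326, 3)) = 35425, which is strictly less than the density bound 106276/3 since 3 ∤ 326 (the parts of T(326, 3) cannot all be equal).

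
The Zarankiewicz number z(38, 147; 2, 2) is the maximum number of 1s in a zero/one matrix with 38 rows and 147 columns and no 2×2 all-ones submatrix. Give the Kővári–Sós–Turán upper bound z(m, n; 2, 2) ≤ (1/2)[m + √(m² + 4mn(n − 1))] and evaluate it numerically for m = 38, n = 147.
z(38, 147; 2, 2) ≤ (1/2)[38 + √(38² + 4·38·147·146)] = (1/2)[38 + √3263668] = 922.2812

Kővári–Sós–Turán: let r_1, ..., r_38 be the row sums and z = Σ r_i the total number of 1s. Each pair of columns can share at most one row with both entries 1 (else a 2×2 all-ones block appears), so Σ_i C(r_i, 2) ≤ C(147, 2) = 10731. By convexity Σ_i C(r_i, 2) ≥ 38·C(z/38, 2) = z(z − 38)/(2·38), giving z² − 38z − 38·147·146 ≤ 0 and hence z ≤ (1/2)[38 + √(1444 + 4·815556)] = (1/2)[38 + √3263668] ≈ (1/2)(38 + 1806.5625) = 922.2812.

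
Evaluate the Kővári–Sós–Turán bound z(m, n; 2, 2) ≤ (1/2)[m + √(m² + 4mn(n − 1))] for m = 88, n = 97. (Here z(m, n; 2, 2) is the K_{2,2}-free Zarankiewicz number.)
z(88, 97; 2, 2) ≤ (1/2)[88 + √(88² + 4·88·97·96)] = (1/2)[88 + √3285568] = 950.3068

Kővári–Sós–Turán: let r_1, ..., r_88 be the row sums and z = Σ r_i the total number of 1s. Each pair of columns can share at most one row with both entries 1 (else a 2×2 all-ones block appears), so Σ_i C(r_i, 2) ≤ C(97, 2) = 4656. By convexity Σ_i C(r_i, 2) ≥ 88·C(z/88, 2) = z(z − 88)/(2·88), giving z² − 88z − 88·97·96 ≤ 0 and hence z ≤ (1/2)[88 + √(7744 + 4·819456)] = (1/2)[88 + √3285568] ≈ (1/2)(88 + 1812.6136) = 950.3068.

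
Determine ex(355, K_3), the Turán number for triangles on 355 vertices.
ex(355, K_3) = ⌊355^2/4⌋ = 31506

Mantel (1907): a triangle-free graph on n vertices has at most ⌊n^2/4⌋ edges, with equality for the complete bipartite graph K_{⌊n/2⌋, ⌈n/2⌉}. For n = 355: ⌊355^2/4⌋ = ⌊126025/4⌋ = 31506. The extremal graph is K_{177, 178}, which has 177·178 = 31506 edges.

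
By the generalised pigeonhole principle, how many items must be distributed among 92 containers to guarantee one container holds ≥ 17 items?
n = (17 − 1)·92 + 1 = 1473

By the generalised pigeonhole principle, to guarantee some box contains ≥ r objects we need more than (r − 1) · k objects total. Threshold: n = (r − 1) · k + 1. With r = 17 and k = 92: n = 16 · 92 + 1 = 1472 + 1 = 1473. For n = 1472 = 16 · 92, we can put exactly 16 objects in every box, avoiding 17 in any single one — so 1473 is tight.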